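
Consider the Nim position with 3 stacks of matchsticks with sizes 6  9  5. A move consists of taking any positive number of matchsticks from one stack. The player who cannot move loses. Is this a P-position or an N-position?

N-position

Compute the nim-sum pairwise:
6 XOR 9 = 15
15 XOR 5 = 10
The nim-sum is 10 ≠ 0, so this is an N-position: the player to move can win.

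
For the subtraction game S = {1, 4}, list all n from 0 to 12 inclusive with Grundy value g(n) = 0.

Build the Grundy sequence with g(k) = mex{g(k−s) : s ∈ {1, 4}, s ≤ k}:
g(0) = mex{} = 0
g(1) = mex{0} = 1
g(2) = mex{1} = 0
g(3) = mex{0} = 1
g(4) = mex{0,1} = 2
g(5) = mex{1,2} = 0
g(6) = mex{0} = 1
g(7) = mex{1} = 0
g(8) = mex{0,2} = 1
g(9) = mex{0,1} = 2
g(10) = mex{1,2} = 0
g(11) = mex{0} = 1
g(12) = mex{1} = 0
The P-positions (g = 0) in 0..12 are 0, 2, 5, 7, 10, 12.

0, 2, 5, 7, 10, 12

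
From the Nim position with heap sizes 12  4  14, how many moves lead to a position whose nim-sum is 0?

Compute the nim-sum pairwise:
12 ⊕ 4 = 8
8 ⊕ 14 = 6
The overall nim-sum is X = 6. A heap of size p has a winning move iff p XOR X < p (reduce it to p XOR X).
  12: 12 XOR 6 = 10 < 12 — winning move (to 10).
  4: 4 XOR 6 = 2 < 4 — winning move (to 2).
  14: 14 XOR 6 = 8 < 14 — winning move (to 8).
That gives 3 winning moves.

3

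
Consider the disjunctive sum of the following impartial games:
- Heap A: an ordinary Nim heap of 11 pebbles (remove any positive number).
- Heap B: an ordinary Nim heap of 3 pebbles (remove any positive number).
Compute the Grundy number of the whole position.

8

Heap A is a plain Nim heap of size 11, so its Grundy value is 11.
Heap B is a plain Nim heap of size 3, so its Grundy value is 3.
The value of a disjunctive sum is the nim-sum of the parts.
Combined value = 11 ⊕ 3 = 8.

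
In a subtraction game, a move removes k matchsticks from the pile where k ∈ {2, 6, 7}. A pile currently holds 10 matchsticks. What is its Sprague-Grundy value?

Build the Grundy sequence with g(k) = mex{g(k−s) : s ∈ {2, 6, 7}, s ≤ k}:
g(0) = mex{} = 0
g(1) = mex{} = 0
g(2) = mex{0} = 1
g(3) = mex{0} = 1
g(4) = mex{1} = 0
g(5) = mex{1} = 0
g(6) = mex{0} = 1
g(7) = mex{0} = 1
g(8) = mex{0,1} = 2
g(9) = mex{1} = 0
g(10) = mex{0,1,2} = 3
So g(10) = 3.

3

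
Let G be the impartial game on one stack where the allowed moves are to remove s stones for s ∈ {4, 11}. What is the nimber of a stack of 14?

1

Compute g(0), g(1), … for moves {4, 11}:
k:     0  1  2  3  4  5  6  7  8  9 10 11 12 13 14
g(k):  0  0  0  0  1  1  1  1  0  0  0  2  1  1  1
So g(14) = 1.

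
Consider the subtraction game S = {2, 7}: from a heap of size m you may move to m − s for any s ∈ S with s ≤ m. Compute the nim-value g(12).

1

Grundy values for subtraction set {2, 7}:
k:     0  1  2  3  4  5  6  7  8  9 10 11 12
g(k):  0  0  1  1  0  0  1  1  2  0  0  1  1
So g(12) = 1.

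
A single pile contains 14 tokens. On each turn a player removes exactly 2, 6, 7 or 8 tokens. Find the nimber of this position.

0

Compute g(0), g(1), … for moves {2, 6, 7, 8}:
k:     0  1  2  3  4  5  6  7  8  9 10 11 12 13 14
g(k):  0  0  1  1  0  0  1  1  2  2  3  3  2  2  0
So g(14) = 0.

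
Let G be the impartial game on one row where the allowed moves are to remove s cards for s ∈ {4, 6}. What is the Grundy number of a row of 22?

0

Build the Grundy sequence with g(k) = mex{g(k−s) : s ∈ {4, 6}, s ≤ k}:
k:     0  1  2  3  4  5  6  7  8  9 10 11 12 13 14 15 16 17 18 19 20 21 22
g(k):  0  0  0  0  1  1  1  1  2  2  0  0  0  0  1  1  1  1  2  2  0  0  0
So g(22) = 0.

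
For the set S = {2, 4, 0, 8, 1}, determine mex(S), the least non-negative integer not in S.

The values 0, 1, 2 are all present; 3 is the first non-negative integer missing from the set.

3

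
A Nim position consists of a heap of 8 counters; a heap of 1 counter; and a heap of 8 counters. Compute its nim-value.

In binary:
  1000  (8)
  0001  (1)
  1000  (8)
  ----
  0001  (1)

1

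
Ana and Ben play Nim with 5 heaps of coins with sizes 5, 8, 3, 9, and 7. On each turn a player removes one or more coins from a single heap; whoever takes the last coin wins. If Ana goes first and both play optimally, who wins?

Ben wins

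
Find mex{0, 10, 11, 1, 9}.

The values 0, 1 are all present; 2 is the first non-negative integer missing from the set.

2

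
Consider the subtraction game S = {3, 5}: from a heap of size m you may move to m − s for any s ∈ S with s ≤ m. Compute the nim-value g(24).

0

Build the Grundy sequence with g(k) = mex{g(k−s) : s ∈ {3, 5}, s ≤ k}:
k:     0  1  2  3  4  5  6  7  8  9 10 11 12 13 14 15 16 17 18 19 20 21 22 23 24
g(k):  0  0  0  1  1  1  2  2  0  0  0  1  1  1  2  2  0  0  0  1  1  1  2  2  0
So g(24) = 0.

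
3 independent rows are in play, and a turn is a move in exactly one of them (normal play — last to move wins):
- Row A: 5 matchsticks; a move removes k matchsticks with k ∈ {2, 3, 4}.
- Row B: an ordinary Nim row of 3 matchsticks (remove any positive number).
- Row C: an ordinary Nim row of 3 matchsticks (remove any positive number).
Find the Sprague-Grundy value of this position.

2

Build the Grundy sequence for row A with g(k) = mex{g(k−s) : s ∈ {2, 3, 4}, s ≤ k}:
g(0) = mex{} = 0
g(1) = mex{} = 0
g(2) = mex{0} = 1
g(3) = mex{0} = 1
g(4) = mex{0,1} = 2
g(5) = mex{0,1} = 2
So g(5) = 2.
Row B is a plain Nim row of size 3, so its Grundy value is 3.
Row C is a plain Nim row of size 3, so its Grundy value is 3.
By the Sprague-Grundy theorem, the Grundy value of a sum of independent games is the XOR of the component values.
Combined value = 2 ⊕ 3 ⊕ 3 = 2.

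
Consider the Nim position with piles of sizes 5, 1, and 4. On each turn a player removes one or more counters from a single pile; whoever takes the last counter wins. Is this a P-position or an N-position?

P-position

Bitwise XOR of the heap sizes:
  101  (5)
  001  (1)
  100  (4)
  ---
  000  (0)
The nim-sum is 0, so this is a P-position: the player to move is in a losing position under optimal play.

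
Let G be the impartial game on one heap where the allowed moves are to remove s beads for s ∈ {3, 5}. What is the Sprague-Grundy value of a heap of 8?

0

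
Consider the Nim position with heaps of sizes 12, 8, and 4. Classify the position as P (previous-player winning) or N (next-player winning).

P-position

Nim-sum: 12 ^ 8 ^ 4 = 0.
The nim-sum is 0, so this is a P-position: the player to move is in a losing position under optimal play.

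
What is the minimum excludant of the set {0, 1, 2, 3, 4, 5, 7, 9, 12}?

6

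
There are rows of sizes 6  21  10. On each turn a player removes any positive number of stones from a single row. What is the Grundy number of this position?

25

Write each in binary and XOR column by column:
  00110  (6)
  10101  (21)
  01010  (10)
  -----
  11001  (25)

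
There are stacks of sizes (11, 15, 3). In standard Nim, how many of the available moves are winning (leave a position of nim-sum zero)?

Nim-sum: 11 XOR 15 XOR 3 = 7.
The overall nim-sum is X = 7. A stack of size p has a winning move iff p XOR X < p (reduce it to p XOR X).
  11: 11 XOR 7 = 12 ≥ 11 — no move.
  15: 15 XOR 7 = 8 < 15 — winning move (to 8).
  3: 3 XOR 7 = 4 ≥ 3 — no move.
That gives 1 winning move.

1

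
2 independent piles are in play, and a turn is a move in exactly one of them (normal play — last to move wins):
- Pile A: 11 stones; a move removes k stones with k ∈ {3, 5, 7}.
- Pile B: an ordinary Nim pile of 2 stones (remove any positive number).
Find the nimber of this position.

2

Build the Grundy sequence for pile A with g(k) = mex{g(k−s) : s ∈ {3, 5, 7}, s ≤ k}:
k:     0  1  2  3  4  5  6  7  8  9 10 11
g(k):  0  0  0  1  1  1  2  2  2  3  0  0
So g(11) = 0.
Pile B is a plain Nim pile of size 2, so its Grundy value is 2.
The value of a disjunctive sum is the nim-sum of the parts.
Combined value = 0 ⊕ 2 = 2.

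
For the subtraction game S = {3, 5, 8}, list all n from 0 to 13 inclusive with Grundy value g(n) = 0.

Compute g(0), g(1), … for moves {3, 5, 8}:
k:     0  1  2  3  4  5  6  7  8  9 10 11 12 13
g(k):  0  0  0  1  1  1  2  2  2  3  3  0  0  0
The P-positions (g = 0) in 0..13 are 0, 1, 2, 11, 12, 13.

0, 1, 2, 11, 12, 13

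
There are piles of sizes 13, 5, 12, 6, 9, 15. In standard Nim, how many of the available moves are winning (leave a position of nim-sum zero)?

5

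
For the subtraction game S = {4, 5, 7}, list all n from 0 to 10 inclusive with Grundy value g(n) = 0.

0, 1, 2, 3

Compute g(0), g(1), … for moves {4, 5, 7}:
g(0) = mex{} = 0
g(1) = mex{} = 0
g(2) = mex{} = 0
g(3) = mex{} = 0
g(4) = mex{0} = 1
g(5) = mex{0} = 1
g(6) = mex{0} = 1
g(7) = mex{0} = 1
g(8) = mex{0,1} = 2
g(9) = mex{0,1} = 2
g(10) = mex{0,1} = 2
The P-positions (g = 0) in 0..10 are 0, 1, 2, 3.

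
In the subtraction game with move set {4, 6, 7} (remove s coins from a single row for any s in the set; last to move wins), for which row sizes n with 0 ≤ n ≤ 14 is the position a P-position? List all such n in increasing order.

0, 1, 2, 3, 11, 12, 13, 14

Grundy values for subtraction set {4, 6, 7}:
g(0) = mex{} = 0
g(1) = mex{} = 0
g(2) = mex{} = 0
g(3) = mex{} = 0
g(4) = mex{0} = 1
g(5) = mex{0} = 1
g(6) = mex{0} = 1
g(7) = mex{0} = 1
g(8) = mex{0,1} = 2
g(9) = mex{0,1} = 2
g(10) = mex{0,1} = 2
g(11) = mex{1} = 0
g(12) = mex{1,2} = 0
g(13) = mex{1,2} = 0
g(14) = mex{1,2} = 0
The P-positions (g = 0) in 0..14 are 0, 1, 2, 3, 11, 12, 13, 14.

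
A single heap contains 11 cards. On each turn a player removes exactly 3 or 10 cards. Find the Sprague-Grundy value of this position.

Build the Grundy sequence with g(k) = mex{g(k−s) : s ∈ {3, 10}, s ≤ k}:
k:     0  1  2  3  4  5  6  7  8  9 10 11
g(k):  0  0  0  1  1  1  0  0  0  1  1  1
So g(11) = 1.

1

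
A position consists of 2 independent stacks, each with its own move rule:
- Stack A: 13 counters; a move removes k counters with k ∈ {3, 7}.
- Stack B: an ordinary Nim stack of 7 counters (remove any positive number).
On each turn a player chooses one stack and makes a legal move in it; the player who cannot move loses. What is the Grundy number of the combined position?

6

For stack A, compute g(0), g(1), … with moves {3, 7}:
k:     0  1  2  3  4  5  6  7  8  9 10 11 12 13
g(k):  0  0  0  1  1  1  0  2  2  1  0  0  0  1
So g(13) = 1.
Stack B is a plain Nim stack of size 7, so its Grundy value is 7.
By the Sprague-Grundy theorem, the Grundy value of a sum of independent games is the XOR of the component values.
Combined value = 1 ⊕ 7 = 6.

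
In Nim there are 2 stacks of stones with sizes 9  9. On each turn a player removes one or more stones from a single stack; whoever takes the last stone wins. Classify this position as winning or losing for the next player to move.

Losing position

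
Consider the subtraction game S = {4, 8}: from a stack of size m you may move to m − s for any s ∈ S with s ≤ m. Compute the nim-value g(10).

2

Grundy values for subtraction set {4, 8}:
g(0) = mex{} = 0
g(1) = mex{} = 0
g(2) = mex{} = 0
g(3) = mex{} = 0
g(4) = mex{0} = 1
g(5) = mex{0} = 1
g(6) = mex{0} = 1
g(7) = mex{0} = 1
g(8) = mex{0,1} = 2
g(9) = mex{0,1} = 2
g(10) = mex{0,1} = 2
So g(10) = 2.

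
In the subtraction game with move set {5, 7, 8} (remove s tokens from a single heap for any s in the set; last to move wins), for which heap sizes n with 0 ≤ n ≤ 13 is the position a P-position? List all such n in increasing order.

0, 1, 2, 3, 4, 13

Compute g(0), g(1), … for moves {5, 7, 8}:
k:     0  1  2  3  4  5  6  7  8  9 10 11 12 13
g(k):  0  0  0  0  0  1  1  1  1  1  2  2  2  0
The P-positions (g = 0) in 0..13 are 0, 1, 2, 3, 4, 13.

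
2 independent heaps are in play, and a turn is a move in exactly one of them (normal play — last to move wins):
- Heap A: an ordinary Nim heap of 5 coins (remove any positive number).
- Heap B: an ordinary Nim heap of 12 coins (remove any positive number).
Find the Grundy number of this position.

Heap A is a plain Nim heap of size 5, so its Grundy value is 5.
Heap B is a plain Nim heap of size 12, so its Grundy value is 12.
The value of a disjunctive sum is the nim-sum of the parts.
Combined value = 5 ⊕ 12 = 9.

9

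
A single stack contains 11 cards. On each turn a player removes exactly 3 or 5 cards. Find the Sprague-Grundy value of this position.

Build the Grundy sequence with g(k) = mex{g(k−s) : s ∈ {3, 5}, s ≤ k}:
g(0) = mex{} = 0
g(1) = mex{} = 0
g(2) = mex{} = 0
g(3) = mex{0} = 1
g(4) = mex{0} = 1
g(5) = mex{0} = 1
g(6) = mex{0,1} = 2
g(7) = mex{0,1} = 2
g(8) = mex{1} = 0
g(9) = mex{1,2} = 0
g(10) = mex{1,2} = 0
g(11) = mex{0,2} = 1
So g(11) = 1.

1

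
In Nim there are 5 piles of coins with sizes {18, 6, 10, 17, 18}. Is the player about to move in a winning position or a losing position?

Compute the nim-sum pairwise:
18 ⊕ 6 = 20
20 ⊕ 10 = 30
30 ⊕ 17 = 15
15 ⊕ 18 = 29
The nim-sum is 29 ≠ 0, so this is an N-position: the player to move can win.

Winning position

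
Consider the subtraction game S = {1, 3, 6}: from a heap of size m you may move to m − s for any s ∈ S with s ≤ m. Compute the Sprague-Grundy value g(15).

Build the Grundy sequence with g(k) = mex{g(k−s) : s ∈ {1, 3, 6}, s ≤ k}:
k:     0  1  2  3  4  5  6  7  8  9 10 11 12 13 14 15
g(k):  0  1  0  1  0  1  2  3  2  0  1  0  1  0  1  2
So g(15) = 2.

2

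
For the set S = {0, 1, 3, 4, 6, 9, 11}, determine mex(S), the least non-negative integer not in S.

The values 0, 1 are all present; 2 is the first non-negative integer missing from the set.

2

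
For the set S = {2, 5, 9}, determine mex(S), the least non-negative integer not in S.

0 is not in the set, so the mex is 0.

0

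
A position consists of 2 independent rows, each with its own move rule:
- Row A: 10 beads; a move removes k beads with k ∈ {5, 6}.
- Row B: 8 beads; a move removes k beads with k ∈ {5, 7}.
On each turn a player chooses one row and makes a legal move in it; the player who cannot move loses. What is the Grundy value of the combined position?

3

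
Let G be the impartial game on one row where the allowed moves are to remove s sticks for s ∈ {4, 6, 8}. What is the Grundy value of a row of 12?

0

Compute g(0), g(1), … for moves {4, 6, 8}:
g(0) = mex{} = 0
g(1) = mex{} = 0
g(2) = mex{} = 0
g(3) = mex{} = 0
g(4) = mex{0} = 1
g(5) = mex{0} = 1
g(6) = mex{0} = 1
g(7) = mex{0} = 1
g(8) = mex{0,1} = 2
g(9) = mex{0,1} = 2
g(10) = mex{0,1} = 2
g(11) = mex{0,1} = 2
g(12) = mex{1,2} = 0
So g(12) = 0.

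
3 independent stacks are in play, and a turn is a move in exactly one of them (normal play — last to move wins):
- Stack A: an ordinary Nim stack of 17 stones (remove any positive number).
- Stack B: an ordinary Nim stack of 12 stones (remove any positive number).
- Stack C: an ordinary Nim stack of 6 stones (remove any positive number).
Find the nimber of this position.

Stack A is a plain Nim stack of size 17, so its Grundy value is 17.
Stack B is a plain Nim stack of size 12, so its Grundy value is 12.
Stack C is a plain Nim stack of size 6, so its Grundy value is 6.
The value of a disjunctive sum is the nim-sum of the parts.
Combined value = 17 XOR 12 XOR 6 = 27.

27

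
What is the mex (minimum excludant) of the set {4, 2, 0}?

1

0 is in the set but 1 is not, so the mex is 1.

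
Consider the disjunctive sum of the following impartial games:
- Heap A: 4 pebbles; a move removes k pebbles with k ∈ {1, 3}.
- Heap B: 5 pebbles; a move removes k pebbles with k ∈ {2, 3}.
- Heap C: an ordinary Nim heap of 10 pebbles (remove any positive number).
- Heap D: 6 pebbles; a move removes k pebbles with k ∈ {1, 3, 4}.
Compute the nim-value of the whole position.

For heap A, compute g(0), g(1), … with moves {1, 3}:
k:     0  1  2  3  4
g(k):  0  1  0  1  0
So g(4) = 0.
Grundy values for heap B (subtraction set {2, 3}):
g(0) = mex{} = 0
g(1) = mex{} = 0
g(2) = mex{0} = 1
g(3) = mex{0} = 1
g(4) = mex{0,1} = 2
g(5) = mex{1} = 0
So g(5) = 0.
Heap C is a plain Nim heap of size 10, so its Grundy value is 10.
Grundy values for heap D (subtraction set {1, 3, 4}):
g(0) = mex{} = 0
g(1) = mex{0} = 1
g(2) = mex{1} = 0
g(3) = mex{0} = 1
g(4) = mex{0,1} = 2
g(5) = mex{0,1,2} = 3
g(6) = mex{0,1,3} = 2
So g(6) = 2.
The value of a disjunctive sum is the nim-sum of the parts.
Combined value = 0 ⊕ 0 ⊕ 10 ⊕ 2 = 8.

8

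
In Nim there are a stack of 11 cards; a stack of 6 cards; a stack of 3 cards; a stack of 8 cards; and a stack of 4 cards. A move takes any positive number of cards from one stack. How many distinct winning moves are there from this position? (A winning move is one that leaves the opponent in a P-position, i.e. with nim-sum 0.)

3

In binary:
  1011  (11)
  0110  (6)
  0011  (3)
  1000  (8)
  0100  (4)
  ----
  0010  (2)
The overall nim-sum is X = 2. A stack of size p has a winning move iff p XOR X < p (reduce it to p XOR X).
  11: 11 XOR 2 = 9 < 11 — winning move (to 9).
  6: 6 XOR 2 = 4 < 6 — winning move (to 4).
  3: 3 XOR 2 = 1 < 3 — winning move (to 1).
  8: 8 XOR 2 = 10 ≥ 8 — no move.
  4: 4 XOR 2 = 6 ≥ 4 — no move.
That gives 3 winning moves.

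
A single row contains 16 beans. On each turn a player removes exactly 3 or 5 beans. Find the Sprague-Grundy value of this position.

0

Compute g(0), g(1), … for moves {3, 5}:
k:     0  1  2  3  4  5  6  7  8  9 10 11 12 13 14 15 16
g(k):  0  0  0  1  1  1  2  2  0  0  0  1  1  1  2  2  0
So g(16) = 0.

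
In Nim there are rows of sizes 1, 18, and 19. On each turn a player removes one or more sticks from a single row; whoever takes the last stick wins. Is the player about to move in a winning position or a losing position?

Losing position

In binary:
  00001  (1)
  10010  (18)
  10011  (19)
  -----
  00000  (0)
The nim-sum is 0, so this is a P-position: the player to move is in a losing position under optimal play.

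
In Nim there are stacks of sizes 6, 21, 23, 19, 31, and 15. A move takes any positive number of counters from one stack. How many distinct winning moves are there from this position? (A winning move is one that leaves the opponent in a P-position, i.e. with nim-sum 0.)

5

Nim-sum: 6 ^ 21 ^ 23 ^ 19 ^ 31 ^ 15 = 7.
The overall nim-sum is X = 7. A stack of size p has a winning move iff p XOR X < p (reduce it to p XOR X).
  6: 6 XOR 7 = 1 < 6 — winning move (to 1).
  21: 21 XOR 7 = 18 < 21 — winning move (to 18).
  23: 23 XOR 7 = 16 < 23 — winning move (to 16).
  19: 19 XOR 7 = 20 ≥ 19 — no move.
  31: 31 XOR 7 = 24 < 31 — winning move (to 24).
  15: 15 XOR 7 = 8 < 15 — winning move (to 8).
That gives 5 winning moves.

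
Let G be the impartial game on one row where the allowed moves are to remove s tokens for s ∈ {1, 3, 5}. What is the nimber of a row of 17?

Build the Grundy sequence with g(k) = mex{g(k−s) : s ∈ {1, 3, 5}, s ≤ k}:
k:     0  1  2  3  4  5  6  7  8  9 10 11 12 13 14 15 16 17
g(k):  0  1  0  1  0  1  0  1  0  1  0  1  0  1  0  1  0  1
So g(17) = 1.

1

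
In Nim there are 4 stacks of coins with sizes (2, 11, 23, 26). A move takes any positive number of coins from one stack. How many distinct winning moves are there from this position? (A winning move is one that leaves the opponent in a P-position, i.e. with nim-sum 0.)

Nim-sum: 2 XOR 11 XOR 23 XOR 26 = 4.
The overall nim-sum is X = 4. A stack of size p has a winning move iff p XOR X < p (reduce it to p XOR X).
  2: 2 XOR 4 = 6 ≥ 2 — no move.
  11: 11 XOR 4 = 15 ≥ 11 — no move.
  23: 23 XOR 4 = 19 < 23 — winning move (to 19).
  26: 26 XOR 4 = 30 ≥ 26 — no move.
That gives 1 winning move.

1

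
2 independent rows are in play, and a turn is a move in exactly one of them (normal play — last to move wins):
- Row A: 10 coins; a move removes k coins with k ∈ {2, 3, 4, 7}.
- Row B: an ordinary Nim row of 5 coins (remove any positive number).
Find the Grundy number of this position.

Build the Grundy sequence for row A with g(k) = mex{g(k−s) : s ∈ {2, 3, 4, 7}, s ≤ k}:
g(0) = mex{} = 0
g(1) = mex{} = 0
g(2) = mex{0} = 1
g(3) = mex{0} = 1
g(4) = mex{0,1} = 2
g(5) = mex{0,1} = 2
g(6) = mex{1,2} = 0
g(7) = mex{0,1,2} = 3
g(8) = mex{0,2} = 1
g(9) = mex{0,1,2,3} = 4
g(10) = mex{0,1,3} = 2
So g(10) = 2.
Row B is a plain Nim row of size 5, so its Grundy value is 5.
The value of a disjunctive sum is the nim-sum of the parts.
Combined value = 2 XOR 5 = 7.

7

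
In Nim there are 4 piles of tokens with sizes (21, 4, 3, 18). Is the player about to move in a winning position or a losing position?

Losing position

Write each in binary and XOR column by column:
  10101  (21)
  00100  (4)
  00011  (3)
  10010  (18)
  -----
  00000  (0)
The nim-sum is 0, so this is a P-position: the player to move is in a losing position under optimal play.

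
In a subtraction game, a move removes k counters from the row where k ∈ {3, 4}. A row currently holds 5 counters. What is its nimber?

Compute g(0), g(1), … for moves {3, 4}:
g(0) = mex{} = 0
g(1) = mex{} = 0
g(2) = mex{} = 0
g(3) = mex{0} = 1
g(4) = mex{0} = 1
g(5) = mex{0} = 1
So g(5) = 1.

1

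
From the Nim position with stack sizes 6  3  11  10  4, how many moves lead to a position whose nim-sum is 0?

0

Compute the nim-sum pairwise:
6 ⊕ 3 = 5
5 ⊕ 11 = 14
14 ⊕ 10 = 4
4 ⊕ 4 = 0
The nim-sum is already 0, so every move leaves a nonzero nim-sum — there are no winning moves.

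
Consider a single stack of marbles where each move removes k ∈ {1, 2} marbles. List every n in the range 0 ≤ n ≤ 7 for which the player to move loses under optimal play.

0, 3, 6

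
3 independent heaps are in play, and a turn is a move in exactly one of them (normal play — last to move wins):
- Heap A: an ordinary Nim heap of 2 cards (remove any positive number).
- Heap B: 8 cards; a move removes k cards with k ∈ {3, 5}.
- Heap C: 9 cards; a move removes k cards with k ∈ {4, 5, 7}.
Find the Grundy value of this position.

Heap A is a plain Nim heap of size 2, so its Grundy value is 2.
Grundy values for heap B (subtraction set {3, 5}):
k:     0  1  2  3  4  5  6  7  8
g(k):  0  0  0  1  1  1  2  2  0
So g(8) = 0.
Build the Grundy sequence for heap C with g(k) = mex{g(k−s) : s ∈ {4, 5, 7}, s ≤ k}:
g(0) = mex{} = 0
g(1) = mex{} = 0
g(2) = mex{} = 0
g(3) = mex{} = 0
g(4) = mex{0} = 1
g(5) = mex{0} = 1
g(6) = mex{0} = 1
g(7) = mex{0} = 1
g(8) = mex{0,1} = 2
g(9) = mex{0,1} = 2
So g(9) = 2.
By the Sprague-Grundy theorem, the Grundy value of a sum of independent games is the XOR of the component values.
Combined value = 2 ⊕ 0 ⊕ 2 = 0.

0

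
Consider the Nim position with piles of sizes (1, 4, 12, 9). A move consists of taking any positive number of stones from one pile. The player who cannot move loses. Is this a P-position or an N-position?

P-position

Nim-sum: 1 ^ 4 ^ 12 ^ 9 = 0.
The nim-sum is 0, so this is a P-position: the player to move is in a losing position under optimal play.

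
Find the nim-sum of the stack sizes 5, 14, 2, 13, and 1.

Write each in binary and XOR column by column:
  0101  (5)
  1110  (14)
  0010  (2)
  1101  (13)
  0001  (1)
  ----
  0101  (5)

5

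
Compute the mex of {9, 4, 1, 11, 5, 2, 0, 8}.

3

The values 0, 1, 2 are all present; 3 is the first non-negative integer missing from the set.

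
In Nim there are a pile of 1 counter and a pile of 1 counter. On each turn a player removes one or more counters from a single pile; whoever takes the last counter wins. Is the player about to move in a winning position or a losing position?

Losing position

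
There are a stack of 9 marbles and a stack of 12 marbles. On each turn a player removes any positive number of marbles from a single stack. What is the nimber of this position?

5

Bitwise XOR of the heap sizes:
  1001  (9)
  1100  (12)
  ----
  0101  (5)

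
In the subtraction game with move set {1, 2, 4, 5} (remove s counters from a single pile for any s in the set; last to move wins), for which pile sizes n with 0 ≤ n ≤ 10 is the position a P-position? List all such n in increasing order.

0, 3, 6, 9

Build the Grundy sequence with g(k) = mex{g(k−s) : s ∈ {1, 2, 4, 5}, s ≤ k}:
g(0) = mex{} = 0
g(1) = mex{0} = 1
g(2) = mex{0,1} = 2
g(3) = mex{1,2} = 0
g(4) = mex{0,2} = 1
g(5) = mex{0,1} = 2
g(6) = mex{1,2} = 0
g(7) = mex{0,2} = 1
g(8) = mex{0,1} = 2
g(9) = mex{1,2} = 0
g(10) = mex{0,2} = 1
The P-positions (g = 0) in 0..10 are 0, 3, 6, 9.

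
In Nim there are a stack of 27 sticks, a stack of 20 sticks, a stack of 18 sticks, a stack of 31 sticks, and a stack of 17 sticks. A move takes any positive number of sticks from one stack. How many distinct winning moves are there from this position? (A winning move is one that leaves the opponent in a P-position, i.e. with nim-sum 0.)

5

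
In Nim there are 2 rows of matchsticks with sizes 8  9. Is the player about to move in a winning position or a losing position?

Bitwise XOR of the heap sizes:
  1000  (8)
  1001  (9)
  ----
  0001  (1)
The nim-sum is 1 ≠ 0, so this is an N-position: the player to move can win.

Winning position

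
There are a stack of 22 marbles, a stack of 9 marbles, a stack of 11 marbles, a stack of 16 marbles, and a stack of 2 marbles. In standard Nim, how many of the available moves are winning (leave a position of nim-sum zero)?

1

Write each in binary and XOR column by column:
  10110  (22)
  01001  (9)
  01011  (11)
  10000  (16)
  00010  (2)
  -----
  00110  (6)
The overall nim-sum is X = 6. A stack of size p has a winning move iff p XOR X < p (reduce it to p XOR X).
  22: 22 XOR 6 = 16 < 22 — winning move (to 16).
  9: 9 XOR 6 = 15 ≥ 9 — no move.
  11: 11 XOR 6 = 13 ≥ 11 — no move.
  16: 16 XOR 6 = 22 ≥ 16 — no move.
  2: 2 XOR 6 = 4 ≥ 2 — no move.
That gives 1 winning move.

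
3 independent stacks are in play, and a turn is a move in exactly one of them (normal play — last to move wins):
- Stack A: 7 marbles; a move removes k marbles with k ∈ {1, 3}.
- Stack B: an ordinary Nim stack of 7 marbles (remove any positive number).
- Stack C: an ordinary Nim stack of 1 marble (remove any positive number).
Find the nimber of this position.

7

For stack A, compute g(0), g(1), … with moves {1, 3}:
k:     0  1  2  3  4  5  6  7
g(k):  0  1  0  1  0  1  0  1
So g(7) = 1.
Stack B is a plain Nim stack of size 7, so its Grundy value is 7.
Stack C is a plain Nim stack of size 1, so its Grundy value is 1.
By the Sprague-Grundy theorem, the Grundy value of a sum of independent games is the XOR of the component values.
Combined value = 1 ⊕ 7 ⊕ 1 = 7.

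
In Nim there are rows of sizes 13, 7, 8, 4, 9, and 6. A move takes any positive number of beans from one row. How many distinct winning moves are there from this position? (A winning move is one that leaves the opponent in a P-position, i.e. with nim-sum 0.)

Compute the nim-sum pairwise:
13 ^ 7 = 10
10 ^ 8 = 2
2 ^ 4 = 6
6 ^ 9 = 15
15 ^ 6 = 9
The overall nim-sum is X = 9. A row of size p has a winning move iff p XOR X < p (reduce it to p XOR X).
  13: 13 XOR 9 = 4 < 13 — winning move (to 4).
  7: 7 XOR 9 = 14 ≥ 7 — no move.
  8: 8 XOR 9 = 1 < 8 — winning move (to 1).
  4: 4 XOR 9 = 13 ≥ 4 — no move.
  9: 9 XOR 9 = 0 < 9 — winning move (to 0).
  6: 6 XOR 9 = 15 ≥ 6 — no move.
That gives 3 winning moves.

3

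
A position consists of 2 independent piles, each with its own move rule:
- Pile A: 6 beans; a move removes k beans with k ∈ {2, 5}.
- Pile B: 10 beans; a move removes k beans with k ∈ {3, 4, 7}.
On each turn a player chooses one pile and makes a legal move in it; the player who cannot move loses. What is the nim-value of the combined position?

For pile A, compute g(0), g(1), … with moves {2, 5}:
g(0) = mex{} = 0
g(1) = mex{} = 0
g(2) = mex{0} = 1
g(3) = mex{0} = 1
g(4) = mex{1} = 0
g(5) = mex{0,1} = 2
g(6) = mex{0} = 1
So g(6) = 1.
For pile B, compute g(0), g(1), … with moves {3, 4, 7}:
k:     0  1  2  3  4  5  6  7  8  9 10
g(k):  0  0  0  1  1  1  2  2  2  3  0
So g(10) = 0.
The value of a disjunctive sum is the nim-sum of the parts.
Combined value = 1 XOR 0 = 1.

1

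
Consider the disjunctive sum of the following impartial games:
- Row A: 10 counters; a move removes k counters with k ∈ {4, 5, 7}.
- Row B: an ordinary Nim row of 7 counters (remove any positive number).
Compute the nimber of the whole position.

5

For row A, compute g(0), g(1), … with moves {4, 5, 7}:
g(0) = mex{} = 0
g(1) = mex{} = 0
g(2) = mex{} = 0
g(3) = mex{} = 0
g(4) = mex{0} = 1
g(5) = mex{0} = 1
g(6) = mex{0} = 1
g(7) = mex{0} = 1
g(8) = mex{0,1} = 2
g(9) = mex{0,1} = 2
g(10) = mex{0,1} = 2
So g(10) = 2.
Row B is a plain Nim row of size 7, so its Grundy value is 7.
The value of a disjunctive sum is the nim-sum of the parts.
Combined value = 2 ⊕ 7 = 5.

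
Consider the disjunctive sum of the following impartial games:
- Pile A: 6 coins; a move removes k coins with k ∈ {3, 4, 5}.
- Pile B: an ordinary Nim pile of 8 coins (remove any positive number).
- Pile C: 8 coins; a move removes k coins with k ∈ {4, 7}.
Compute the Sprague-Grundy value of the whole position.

8

Grundy values for pile A (subtraction set {3, 4, 5}):
k:     0  1  2  3  4  5  6
g(k):  0  0  0  1  1  1  2
So g(6) = 2.
Pile B is a plain Nim pile of size 8, so its Grundy value is 8.
Grundy values for pile C (subtraction set {4, 7}):
g(0) = mex{} = 0
g(1) = mex{} = 0
g(2) = mex{} = 0
g(3) = mex{} = 0
g(4) = mex{0} = 1
g(5) = mex{0} = 1
g(6) = mex{0} = 1
g(7) = mex{0} = 1
g(8) = mex{0,1} = 2
So g(8) = 2.
The value of a disjunctive sum is the nim-sum of the parts.
Combined value = 2 ⊕ 8 ⊕ 2 = 8.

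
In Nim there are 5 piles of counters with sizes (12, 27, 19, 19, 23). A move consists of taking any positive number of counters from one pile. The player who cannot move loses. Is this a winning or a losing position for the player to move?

Losing position

Nim-sum: 12 XOR 27 XOR 19 XOR 19 XOR 23 = 0.
The nim-sum is 0, so this is a P-position: the player to move is in a losing position under optimal play.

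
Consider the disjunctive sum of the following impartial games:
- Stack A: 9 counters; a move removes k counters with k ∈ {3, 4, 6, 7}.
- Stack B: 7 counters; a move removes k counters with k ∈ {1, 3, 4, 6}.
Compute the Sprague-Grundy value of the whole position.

Grundy values for stack A (subtraction set {3, 4, 6, 7}):
k:     0  1  2  3  4  5  6  7  8  9
g(k):  0  0  0  1  1  1  2  2  2  3
So g(9) = 3.
Grundy values for stack B (subtraction set {1, 3, 4, 6}):
k:     0  1  2  3  4  5  6  7
g(k):  0  1  0  1  2  3  2  0
So g(7) = 0.
By the Sprague-Grundy theorem, the Grundy value of a sum of independent games is the XOR of the component values.
Combined value = 3 XOR 0 = 3.

3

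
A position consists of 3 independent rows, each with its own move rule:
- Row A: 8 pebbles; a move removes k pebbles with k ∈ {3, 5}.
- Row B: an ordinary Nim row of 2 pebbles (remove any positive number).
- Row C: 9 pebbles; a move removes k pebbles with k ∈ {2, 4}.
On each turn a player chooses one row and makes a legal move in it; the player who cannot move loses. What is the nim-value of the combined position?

3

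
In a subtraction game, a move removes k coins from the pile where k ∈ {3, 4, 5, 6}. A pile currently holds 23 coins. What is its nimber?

1

Build the Grundy sequence with g(k) = mex{g(k−s) : s ∈ {3, 4, 5, 6}, s ≤ k}:
k:     0  1  2  3  4  5  6  7  8  9 10 11 12 13 14 15 16 17 18 19 20 21 22 23
g(k):  0  0  0  1  1  1  2  2  2  0  0  0  1  1  1  2  2  2  0  0  0  1  1  1
So g(23) = 1.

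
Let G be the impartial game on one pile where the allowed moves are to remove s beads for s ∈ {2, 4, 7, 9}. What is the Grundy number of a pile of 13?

1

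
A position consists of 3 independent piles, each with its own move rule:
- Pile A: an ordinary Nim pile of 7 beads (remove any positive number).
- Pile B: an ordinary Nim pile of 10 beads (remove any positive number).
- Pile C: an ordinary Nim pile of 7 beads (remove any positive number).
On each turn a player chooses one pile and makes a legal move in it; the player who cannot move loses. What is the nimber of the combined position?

Pile A is a plain Nim pile of size 7, so its Grundy value is 7.
Pile B is a plain Nim pile of size 10, so its Grundy value is 10.
Pile C is a plain Nim pile of size 7, so its Grundy value is 7.
By the Sprague-Grundy theorem, the Grundy value of a sum of independent games is the XOR of the component values.
Combined value = 7 ⊕ 10 ⊕ 7 = 10.

10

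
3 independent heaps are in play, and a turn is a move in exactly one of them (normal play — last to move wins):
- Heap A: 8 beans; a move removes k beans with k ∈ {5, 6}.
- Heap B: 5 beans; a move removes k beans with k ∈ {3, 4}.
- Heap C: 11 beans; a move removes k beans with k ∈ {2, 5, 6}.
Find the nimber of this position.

0

For heap A, compute g(0), g(1), … with moves {5, 6}:
g(0) = mex{} = 0
g(1) = mex{} = 0
g(2) = mex{} = 0
g(3) = mex{} = 0
g(4) = mex{} = 0
g(5) = mex{0} = 1
g(6) = mex{0} = 1
g(7) = mex{0} = 1
g(8) = mex{0} = 1
So g(8) = 1.
For heap B, compute g(0), g(1), … with moves {3, 4}:
g(0) = mex{} = 0
g(1) = mex{} = 0
g(2) = mex{} = 0
g(3) = mex{0} = 1
g(4) = mex{0} = 1
g(5) = mex{0} = 1
So g(5) = 1.
Grundy values for heap C (subtraction set {2, 5, 6}):
g(0) = mex{} = 0
g(1) = mex{} = 0
g(2) = mex{0} = 1
g(3) = mex{0} = 1
g(4) = mex{1} = 0
g(5) = mex{0,1} = 2
g(6) = mex{0} = 1
g(7) = mex{0,1,2} = 3
g(8) = mex{1} = 0
g(9) = mex{0,1,3} = 2
g(10) = mex{0,2} = 1
g(11) = mex{1,2} = 0
So g(11) = 0.
By the Sprague-Grundy theorem, the Grundy value of a sum of independent games is the XOR of the component values.
Combined value = 1 ⊕ 1 ⊕ 0 = 0.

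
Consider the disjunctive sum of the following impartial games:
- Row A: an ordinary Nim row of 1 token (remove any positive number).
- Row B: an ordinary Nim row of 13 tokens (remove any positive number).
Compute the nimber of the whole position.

Row A is a plain Nim row of size 1, so its Grundy value is 1.
Row B is a plain Nim row of size 13, so its Grundy value is 13.
The value of a disjunctive sum is the nim-sum of the parts.
Combined value = 1 ⊕ 13 = 12.

12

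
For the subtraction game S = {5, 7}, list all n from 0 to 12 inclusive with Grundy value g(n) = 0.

0, 1, 2, 3, 4, 12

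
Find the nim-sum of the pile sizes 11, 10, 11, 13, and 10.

Nim-sum: 11 XOR 10 XOR 11 XOR 13 XOR 10 = 13.

13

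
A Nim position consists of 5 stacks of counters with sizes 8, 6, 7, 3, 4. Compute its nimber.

In binary:
  1000  (8)
  0110  (6)
  0111  (7)
  0011  (3)
  0100  (4)
  ----
  1110  (14)

14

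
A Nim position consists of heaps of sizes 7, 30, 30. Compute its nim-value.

Nim-sum: 7 ⊕ 30 ⊕ 30 = 7.

7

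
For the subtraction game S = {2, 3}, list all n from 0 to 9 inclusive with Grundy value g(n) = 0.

0, 1, 5, 6

Build the Grundy sequence with g(k) = mex{g(k−s) : s ∈ {2, 3}, s ≤ k}:
g(0) = mex{} = 0
g(1) = mex{} = 0
g(2) = mex{0} = 1
g(3) = mex{0} = 1
g(4) = mex{0,1} = 2
g(5) = mex{1} = 0
g(6) = mex{1,2} = 0
g(7) = mex{0,2} = 1
g(8) = mex{0} = 1
g(9) = mex{0,1} = 2
The P-positions (g = 0) in 0..9 are 0, 1, 5, 6.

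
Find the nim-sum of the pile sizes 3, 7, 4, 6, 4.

In binary:
  011  (3)
  111  (7)
  100  (4)
  110  (6)
  100  (4)
  ---
  010  (2)

2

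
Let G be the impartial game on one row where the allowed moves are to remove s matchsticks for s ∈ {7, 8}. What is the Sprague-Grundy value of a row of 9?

Compute g(0), g(1), … for moves {7, 8}:
k:     0  1  2  3  4  5  6  7  8  9
g(k):  0  0  0  0  0  0  0  1  1  1
So g(9) = 1.

1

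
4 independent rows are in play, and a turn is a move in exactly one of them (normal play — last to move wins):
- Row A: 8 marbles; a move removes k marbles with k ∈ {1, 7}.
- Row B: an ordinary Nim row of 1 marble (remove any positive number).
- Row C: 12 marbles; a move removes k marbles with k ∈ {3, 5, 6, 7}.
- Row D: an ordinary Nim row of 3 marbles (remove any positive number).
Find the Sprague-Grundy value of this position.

2

For row A, compute g(0), g(1), … with moves {1, 7}:
g(0) = mex{} = 0
g(1) = mex{0} = 1
g(2) = mex{1} = 0
g(3) = mex{0} = 1
g(4) = mex{1} = 0
g(5) = mex{0} = 1
g(6) = mex{1} = 0
g(7) = mex{0} = 1
g(8) = mex{1} = 0
So g(8) = 0.
Row B is a plain Nim row of size 1, so its Grundy value is 1.
For row C, compute g(0), g(1), … with moves {3, 5, 6, 7}:
g(0) = mex{} = 0
g(1) = mex{} = 0
g(2) = mex{} = 0
g(3) = mex{0} = 1
g(4) = mex{0} = 1
g(5) = mex{0} = 1
g(6) = mex{0,1} = 2
g(7) = mex{0,1} = 2
g(8) = mex{0,1} = 2
g(9) = mex{0,1,2} = 3
g(10) = mex{1,2} = 0
g(11) = mex{1,2} = 0
g(12) = mex{1,2,3} = 0
So g(12) = 0.
Row D is a plain Nim row of size 3, so its Grundy value is 3.
By the Sprague-Grundy theorem, the Grundy value of a sum of independent games is the XOR of the component values.
Combined value = 0 XOR 1 XOR 0 XOR 3 = 2.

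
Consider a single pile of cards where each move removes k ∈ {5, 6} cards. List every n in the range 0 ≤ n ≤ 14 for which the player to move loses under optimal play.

0, 1, 2, 3, 4, 11, 12, 13, 14

Build the Grundy sequence with g(k) = mex{g(k−s) : s ∈ {5, 6}, s ≤ k}:
g(0) = mex{} = 0
g(1) = mex{} = 0
g(2) = mex{} = 0
g(3) = mex{} = 0
g(4) = mex{} = 0
g(5) = mex{0} = 1
g(6) = mex{0} = 1
g(7) = mex{0} = 1
g(8) = mex{0} = 1
g(9) = mex{0} = 1
g(10) = mex{0,1} = 2
g(11) = mex{1} = 0
g(12) = mex{1} = 0
g(13) = mex{1} = 0
g(14) = mex{1} = 0
The P-positions (g = 0) in 0..14 are 0, 1, 2, 3, 4, 11, 12, 13, 14.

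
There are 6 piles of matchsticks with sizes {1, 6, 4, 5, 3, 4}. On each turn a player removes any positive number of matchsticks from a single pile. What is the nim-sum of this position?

1

Nim-sum: 1 ^ 6 ^ 4 ^ 5 ^ 3 ^ 4 = 1.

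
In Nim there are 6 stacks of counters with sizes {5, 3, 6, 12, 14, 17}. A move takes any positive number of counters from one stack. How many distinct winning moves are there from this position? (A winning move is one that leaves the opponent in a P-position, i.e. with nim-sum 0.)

1

In binary:
  00101  (5)
  00011  (3)
  00110  (6)
  01100  (12)
  01110  (14)
  10001  (17)
  -----
  10011  (19)
The overall nim-sum is X = 19. A stack of size p has a winning move iff p XOR X < p (reduce it to p XOR X).
  5: 5 XOR 19 = 22 ≥ 5 — no move.
  3: 3 XOR 19 = 16 ≥ 3 — no move.
  6: 6 XOR 19 = 21 ≥ 6 — no move.
  12: 12 XOR 19 = 31 ≥ 12 — no move.
  14: 14 XOR 19 = 29 ≥ 14 — no move.
  17: 17 XOR 19 = 2 < 17 — winning move (to 2).
That gives 1 winning move.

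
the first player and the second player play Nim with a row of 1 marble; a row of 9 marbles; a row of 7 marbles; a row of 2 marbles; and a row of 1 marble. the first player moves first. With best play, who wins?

Compute the nim-sum pairwise:
1 XOR 9 = 8
8 XOR 7 = 15
15 XOR 2 = 13
13 XOR 1 = 12
The nim-sum is 12 ≠ 0, so this is an N-position: the player to move can win; the first player has a winning move.

the first player wins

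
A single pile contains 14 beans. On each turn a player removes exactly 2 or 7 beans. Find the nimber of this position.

Build the Grundy sequence with g(k) = mex{g(k−s) : s ∈ {2, 7}, s ≤ k}:
k:     0  1  2  3  4  5  6  7  8  9 10 11 12 13 14
g(k):  0  0  1  1  0  0  1  1  2  0  0  1  1  0  0
So g(14) = 0.

0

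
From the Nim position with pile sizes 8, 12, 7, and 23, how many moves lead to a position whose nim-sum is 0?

1

Compute the nim-sum pairwise:
8 ⊕ 12 = 4
4 ⊕ 7 = 3
3 ⊕ 23 = 20
The overall nim-sum is X = 20. A pile of size p has a winning move iff p XOR X < p (reduce it to p XOR X).
  8: 8 XOR 20 = 28 ≥ 8 — no move.
  12: 12 XOR 20 = 24 ≥ 12 — no move.
  7: 7 XOR 20 = 19 ≥ 7 — no move.
  23: 23 XOR 20 = 3 < 23 — winning move (to 3).
That gives 1 winning move.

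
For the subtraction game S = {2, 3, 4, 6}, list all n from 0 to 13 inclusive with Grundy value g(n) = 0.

0, 1, 8, 9

Build the Grundy sequence with g(k) = mex{g(k−s) : s ∈ {2, 3, 4, 6}, s ≤ k}:
g(0) = mex{} = 0
g(1) = mex{} = 0
g(2) = mex{0} = 1
g(3) = mex{0} = 1
g(4) = mex{0,1} = 2
g(5) = mex{0,1} = 2
g(6) = mex{0,1,2} = 3
g(7) = mex{0,1,2} = 3
g(8) = mex{1,2,3} = 0
g(9) = mex{1,2,3} = 0
g(10) = mex{0,2,3} = 1
g(11) = mex{0,2,3} = 1
g(12) = mex{0,1,3} = 2
g(13) = mex{0,1,3} = 2
The P-positions (g = 0) in 0..13 are 0, 1, 8, 9.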